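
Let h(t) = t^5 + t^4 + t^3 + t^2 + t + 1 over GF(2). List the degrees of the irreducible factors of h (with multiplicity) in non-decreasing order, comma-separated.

1, 2, 2

Roots in GF(2): h(0) = 1; h(1) = 0 → root.
Linear factors from roots: (t + 1).
Complete factorization: h(t) = (t + 1)·(t^2 + t + 1)^2.
Factor degrees with multiplicity: 1 + 2 + 2 = 5.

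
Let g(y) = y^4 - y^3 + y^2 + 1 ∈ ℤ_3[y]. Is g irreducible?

Check for roots in ℤ_3: g(0) = 1; g(1) = 2; g(2) = 1.
No roots, so no linear factors.
Monic irreducibles of degree 2 over GF(3): y^2 + 1, y^2 + y - 1, y^2 - y - 1.
None of them divide g (all give nonzero remainder).
No irreducible factor of degree ≤ 2 exists, so g is irreducible over GF(3).

Yes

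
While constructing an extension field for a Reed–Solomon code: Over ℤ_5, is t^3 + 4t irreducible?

Write f(t) = t^3 + 4t.
Check for roots in ℤ_5: f(0) = 0 → root; f(1) = 0 → root; f(2) = 1; f(3) = 4; f(4) = 0 → root.
f(0) = 0, so (t) divides f(t); f is reducible.

No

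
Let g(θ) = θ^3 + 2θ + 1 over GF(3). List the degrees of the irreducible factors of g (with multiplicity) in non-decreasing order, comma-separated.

Roots in GF(3): g(0) = 1; g(1) = 1; g(2) = 1.
Complete factorization: g(θ) = (θ^3 + 2θ + 1).
Factor degrees with multiplicity: 3 = 3.

3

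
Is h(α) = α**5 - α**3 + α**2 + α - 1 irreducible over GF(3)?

Check for roots in GF(3): h(0) = 2; h(1) = 1; h(2) = 2.
No roots, so no linear factors.
Monic irreducibles of degree 2 over GF(3): α**2 + 1, α**2 + α - 1, α**2 - α - 1.
None of them divide h (all give nonzero remainder).
No irreducible factor of degree ≤ 2 exists, so h is irreducible over GF(3).

Yes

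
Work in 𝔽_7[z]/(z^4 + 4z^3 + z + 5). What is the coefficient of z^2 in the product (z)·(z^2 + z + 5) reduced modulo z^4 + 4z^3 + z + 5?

Multiply in 𝔽_7[z]: (z)·(z^2 + z + 5) = z^3 + z^2 + 5z.
Reduced: z^3 + z^2 + 5z.

1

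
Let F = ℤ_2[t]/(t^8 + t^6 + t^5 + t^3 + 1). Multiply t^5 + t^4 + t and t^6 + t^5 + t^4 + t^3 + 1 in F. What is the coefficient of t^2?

0

Multiply in ℤ_2[t]: (t^5 + t^4 + t)·(t^6 + t^5 + t^4 + t^3 + 1) = t^11 + t^6 + t.
Reduce using t^8 ≡ t^6 + t^5 + t^3 + 1 (mod t^8 + t^6 + t^5 + t^3 + 1).
Reduced: t^7 + t^5 + t^4 + 1.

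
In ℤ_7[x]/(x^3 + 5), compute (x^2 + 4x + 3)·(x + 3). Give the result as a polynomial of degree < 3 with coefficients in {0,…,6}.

Multiply in ℤ_7[x]: (x^2 + 4x + 3)·(x + 3) = x^3 + x + 2.
Reduce using x^3 ≡ 2 (mod x^3 + 5).
Reduced: x + 4.

x + 4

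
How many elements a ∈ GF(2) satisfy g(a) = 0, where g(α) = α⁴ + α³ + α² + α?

2

Evaluate at each of the 2 elements of GF(2):
g(0) = 0 → root; g(1) = 0 → root.
Roots: {0, 1}.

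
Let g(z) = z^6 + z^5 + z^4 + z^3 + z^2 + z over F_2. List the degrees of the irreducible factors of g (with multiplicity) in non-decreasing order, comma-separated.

Roots in F_2: g(0) = 0 → root; g(1) = 0 → root.
Linear factors from roots: (z), (z + 1).
Complete factorization: g(z) = (z)·(z + 1)·(z^2 + z + 1)^2.
Factor degrees with multiplicity: 1 + 1 + 2 + 2 = 6.

1, 1, 2, 2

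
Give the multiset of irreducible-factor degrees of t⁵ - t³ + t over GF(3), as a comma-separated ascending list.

1, 2, 2

Write f(t) = t⁵ - t³ + t.
Roots in GF(3): f(0) = 0 → root; f(1) = 1; f(2) = 2.
Linear factors from roots: (t).
Complete factorization: f(t) = (t)·(t² + 1)^2.
Factor degrees with multiplicity: 1 + 2 + 2 = 5.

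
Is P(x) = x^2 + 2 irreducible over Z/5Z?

Check for roots in Z/5Z: P(0) = 2; P(1) = 3; P(2) = 1; P(3) = 1; P(4) = 3.
No roots. A degree-2 polynomial over a field with no linear factor is irreducible.

Yes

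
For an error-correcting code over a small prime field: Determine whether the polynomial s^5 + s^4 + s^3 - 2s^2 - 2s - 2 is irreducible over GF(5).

Write P(s) = s^5 + s^4 + s^3 - 2s^2 - 2s - 2.
Check for roots in GF(5): P(0) = 3; P(1) = 2; P(2) = 2; P(3) = 0 → root; P(4) = 2.
P(3) = 0, so (s − 3) divides P(s); P is reducible.

No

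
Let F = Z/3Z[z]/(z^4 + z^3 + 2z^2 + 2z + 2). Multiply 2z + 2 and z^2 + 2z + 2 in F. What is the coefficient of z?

2

Multiply in Z/3Z[z]: (2z + 2)·(z^2 + 2z + 2) = 2z^3 + 2z + 1.
Reduced: 2z^3 + 2z + 1.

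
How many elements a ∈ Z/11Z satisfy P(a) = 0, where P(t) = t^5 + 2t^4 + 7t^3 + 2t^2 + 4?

5

Evaluate at each of the 11 elements of Z/11Z:
P(0) = 4; P(1) = 5; P(2) = 0 → root; P(3) = 0 → root; P(4) = 7; P(5) = 2; P(6) = 10; P(7) = 0 → root; P(8) = 5; P(9) = 0 → root; P(10) = 0 → root.
Roots: {2, 3, 7, 9, 10}.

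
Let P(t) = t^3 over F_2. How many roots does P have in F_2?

Evaluate at each of the 2 elements of F_2:
P(0) = 0 → root; P(1) = 1.
Roots: {0}.

1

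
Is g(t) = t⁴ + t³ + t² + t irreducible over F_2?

No

Check for roots in F_2: g(0) = 0 → root; g(1) = 0 → root.
g(0) = 0, so (t) divides g(t); g is reducible.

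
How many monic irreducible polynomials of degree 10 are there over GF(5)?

976248

The number of monic irreducibles of degree 10 over GF(5) is (1/10)·Σ_{d∣10} μ(10/d) 5^d.
Divisors of 10: 1, 2, 5, 10; μ(10/d) for each: 1, -1, -1, 1.
Σ = 5^1 − 5^2 − 5^5 + 5^10 = 9762480.
N = 9762480/10 = 976248.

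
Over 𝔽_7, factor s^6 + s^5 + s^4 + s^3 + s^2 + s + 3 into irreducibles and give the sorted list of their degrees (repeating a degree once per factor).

6

Write f(s) = s^6 + s^5 + s^4 + s^3 + s^2 + s + 3.
Complete factorization: f(s) = (s^6 + s^5 + s^4 + s^3 + s^2 + s + 3).
Factor degrees with multiplicity: 6 = 6.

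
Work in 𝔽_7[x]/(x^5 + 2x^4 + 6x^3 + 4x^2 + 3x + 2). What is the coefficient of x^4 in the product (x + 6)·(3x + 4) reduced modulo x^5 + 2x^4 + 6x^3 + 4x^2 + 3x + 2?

Multiply in 𝔽_7[x]: (x + 6)·(3x + 4) = 3x^2 + x + 3.
Reduced: 3x^2 + x + 3.

0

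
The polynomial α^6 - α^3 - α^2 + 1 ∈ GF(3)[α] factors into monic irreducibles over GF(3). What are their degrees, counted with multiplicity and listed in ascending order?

Write h(α) = α^6 - α^3 - α^2 + 1.
Roots in GF(3): h(0) = 1; h(1) = 0 → root; h(2) = 2.
Linear factors from roots: (α - 1).
Complete factorization: h(α) = (α - 1)·(α^2 + α - 1)·(α^3 - α + 1).
Factor degrees with multiplicity: 1 + 2 + 3 = 6.

1, 2, 3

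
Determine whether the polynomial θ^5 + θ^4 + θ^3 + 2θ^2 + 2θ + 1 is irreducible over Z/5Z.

Write P(θ) = θ^5 + θ^4 + θ^3 + 2θ^2 + 2θ + 1.
Check for roots in Z/5Z: P(0) = 1; P(1) = 3; P(2) = 4; P(3) = 1; P(4) = 0 → root.
P(4) = 0, so (θ − 4) divides P(θ); P is reducible.

No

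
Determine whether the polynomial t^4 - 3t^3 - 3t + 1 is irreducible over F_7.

Yes

Write m(t) = t^4 - 3t^3 - 3t + 1.
Check for roots in F_7: m(0) = 1; m(1) = 3; m(2) = 1; m(3) = 6; m(4) = 4; m(5) = 5; m(6) = 1.
No roots, so no linear factors.
Degree-2 irreducible divisors: test the 21 monic irreducibles of degree 2 over GF(7).
None of them divide m (all give nonzero remainder).
No irreducible factor of degree ≤ 2 exists, so m is irreducible over GF(7).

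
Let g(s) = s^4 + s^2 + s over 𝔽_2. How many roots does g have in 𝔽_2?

1

Evaluate at each of the 2 elements of 𝔽_2:
g(0) = 0 → root; g(1) = 1.
Roots: {0}.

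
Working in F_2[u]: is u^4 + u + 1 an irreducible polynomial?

Write f(u) = u^4 + u + 1.
Check for roots in F_2: f(0) = 1; f(1) = 1.
No roots, so no linear factors.
Monic irreducibles of degree 2 over GF(2): u^2 + u + 1.
None of them divide f (all give nonzero remainder).
No irreducible factor of degree ≤ 2 exists, so f is irreducible over GF(2).

Yes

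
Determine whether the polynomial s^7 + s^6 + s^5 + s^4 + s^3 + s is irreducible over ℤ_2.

Write g(s) = s^7 + s^6 + s^5 + s^4 + s^3 + s.
Check for roots in ℤ_2: g(0) = 0 → root; g(1) = 0 → root.
g(0) = 0, so (s) divides g(s); g is reducible.

No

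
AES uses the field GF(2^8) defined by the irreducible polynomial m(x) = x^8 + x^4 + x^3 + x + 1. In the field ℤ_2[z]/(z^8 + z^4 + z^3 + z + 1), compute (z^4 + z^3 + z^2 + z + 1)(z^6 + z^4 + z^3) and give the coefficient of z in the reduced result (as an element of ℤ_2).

Multiply in ℤ_2[z]: (z^4 + z^3 + z^2 + z + 1)·(z^6 + z^4 + z^3) = z^10 + z^9 + z^7 + z^6 + z^3.
Reduce using z^8 ≡ z^4 + z^3 + z + 1 (mod z^8 + z^4 + z^3 + z + 1).
Reduced: z^7 + z^4 + z.

1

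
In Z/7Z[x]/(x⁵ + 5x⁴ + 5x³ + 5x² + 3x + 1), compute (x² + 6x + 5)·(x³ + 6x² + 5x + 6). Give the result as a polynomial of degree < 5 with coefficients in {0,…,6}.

6x^3 + 5x^2 + 2x + 1

Multiply in Z/7Z[x]: (x² + 6x + 5)·(x³ + 6x² + 5x + 6) = x⁵ + 5x⁴ + 4x³ + 3x² + 5x + 2.
Reduce using x⁵ ≡ 2x⁴ + 2x³ + 2x² + 4x + 6 (mod x⁵ + 5x⁴ + 5x³ + 5x² + 3x + 1).
Reduced: 6x³ + 5x² + 2x + 1.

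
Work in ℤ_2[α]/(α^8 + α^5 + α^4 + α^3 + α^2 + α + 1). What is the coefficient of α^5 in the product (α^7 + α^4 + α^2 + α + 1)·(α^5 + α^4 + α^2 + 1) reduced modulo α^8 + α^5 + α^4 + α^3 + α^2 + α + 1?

0

Multiply in ℤ_2[α]: (α^7 + α^4 + α^2 + α + 1)·(α^5 + α^4 + α^2 + 1) = α^12 + α^11 + α^8 + α^6 + α^4 + α^3 + α + 1.
Reduce using α^8 ≡ α^5 + α^4 + α^3 + α^2 + α + 1 (mod α^8 + α^5 + α^4 + α^3 + α^2 + α + 1).
Reduced: α^4 + α.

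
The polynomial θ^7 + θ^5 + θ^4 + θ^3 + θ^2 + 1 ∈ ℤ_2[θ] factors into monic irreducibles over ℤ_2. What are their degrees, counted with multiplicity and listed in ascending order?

1, 2, 2, 2

Write g(θ) = θ^7 + θ^5 + θ^4 + θ^3 + θ^2 + 1.
Roots in ℤ_2: g(0) = 1; g(1) = 0 → root.
Linear factors from roots: (θ + 1).
Complete factorization: g(θ) = (θ + 1)·(θ^2 + θ + 1)^3.
Factor degrees with multiplicity: 1 + 2 + 2 + 2 = 7.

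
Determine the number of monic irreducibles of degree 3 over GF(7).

112

By the necklace-counting formula, N_7(3) = (1/3) Σ_{d|3} μ(3/d)·7^d.
Divisors of 3: 1, 3; μ(3/d) for each: -1, 1.
Σ = − 7^1 + 7^3 = 336.
N = 336/3 = 112.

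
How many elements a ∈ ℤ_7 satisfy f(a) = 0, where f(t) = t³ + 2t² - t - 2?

3

Evaluate at each of the 7 elements of ℤ_7:
f(0) = 5; f(1) = 0 → root; f(2) = 5; f(3) = 5; f(4) = 6; f(5) = 0 → root; f(6) = 0 → root.
Roots: {1, 5, 6}.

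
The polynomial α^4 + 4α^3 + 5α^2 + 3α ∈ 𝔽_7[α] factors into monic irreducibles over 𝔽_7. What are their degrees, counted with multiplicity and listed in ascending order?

Write f(α) = α^4 + 4α^3 + 5α^2 + 3α.
Linear factors from roots: (α).
Complete factorization: f(α) = (α)·(α^3 + 4α^2 + 5α + 3).
Factor degrees with multiplicity: 1 + 3 = 4.

1, 3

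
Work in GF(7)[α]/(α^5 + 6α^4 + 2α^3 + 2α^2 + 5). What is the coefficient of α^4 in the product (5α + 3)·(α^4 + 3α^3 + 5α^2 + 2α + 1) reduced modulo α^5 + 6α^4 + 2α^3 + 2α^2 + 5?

2

Multiply in GF(7)[α]: (5α + 3)·(α^4 + 3α^3 + 5α^2 + 2α + 1) = 5α^5 + 4α^4 + 6α^3 + 4α^2 + 4α + 3.
Reduce using α^5 ≡ α^4 + 5α^3 + 5α^2 + 2 (mod α^5 + 6α^4 + 2α^3 + 2α^2 + 5).
Reduced: 2α^4 + 3α^3 + α^2 + 4α + 6.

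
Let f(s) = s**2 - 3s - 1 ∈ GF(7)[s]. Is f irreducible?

Yes

Check for roots in GF(7): f(0) = 6; f(1) = 4; f(2) = 4; f(3) = 6; f(4) = 3; f(5) = 2; f(6) = 3.
No roots. A degree-2 polynomial over a field with no linear factor is irreducible.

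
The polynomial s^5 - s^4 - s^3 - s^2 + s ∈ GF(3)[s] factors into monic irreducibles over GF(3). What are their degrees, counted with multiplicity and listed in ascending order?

Write g(s) = s^5 - s^4 - s^3 - s^2 + s.
Roots in GF(3): g(0) = 0 → root; g(1) = 2; g(2) = 0 → root.
Linear factors from roots: (s), (s + 1).
Complete factorization: g(s) = (s)·(s + 1)^2·(s^2 + 1).
Factor degrees with multiplicity: 1 + 1 + 1 + 2 = 5.

1, 1, 1, 2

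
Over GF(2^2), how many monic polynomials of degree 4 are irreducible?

x^(4^4) − x is the product of all monic irreducibles of degree dividing 4; Möbius inversion gives N = (1/4) Σ μ(4/d)·4^d.
Divisors of 4: 1, 2, 4; μ(4/d) for each: 0, -1, 1.
Σ = − 4^2 + 4^4 = 240.
N = 240/4 = 60.

60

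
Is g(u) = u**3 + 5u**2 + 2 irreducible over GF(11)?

Yes

Check each element of GF(11) for a root: g(0)=2, g(1)=8, g(2)=8, g(3)=8, g(4)=3, g(5)=10, g(6)=2, g(7)=7, g(8)=9, g(9)=3, g(10)=6.
No roots. A degree-3 polynomial over a field with no linear factor is irreducible.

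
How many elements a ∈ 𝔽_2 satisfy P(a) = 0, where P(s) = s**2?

1

Evaluate at each of the 2 elements of 𝔽_2:
P(0) = 0 → root; P(1) = 1.
Roots: {0}.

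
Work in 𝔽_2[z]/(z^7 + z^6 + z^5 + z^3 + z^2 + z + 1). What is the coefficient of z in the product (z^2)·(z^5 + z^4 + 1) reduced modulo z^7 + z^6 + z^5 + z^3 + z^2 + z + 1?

Multiply in 𝔽_2[z]: (z^2)·(z^5 + z^4 + 1) = z^7 + z^6 + z^2.
Reduce using z^7 ≡ z^6 + z^5 + z^3 + z^2 + z + 1 (mod z^7 + z^6 + z^5 + z^3 + z^2 + z + 1).
Reduced: z^5 + z^3 + z + 1.

1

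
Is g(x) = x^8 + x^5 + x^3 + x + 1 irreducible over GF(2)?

Check for roots in GF(2): g(0) = 1; g(1) = 1.
No roots, so no linear factors.
Monic irreducibles of degree 2 over GF(2): x^2 + x + 1.
None of them divide g (all give nonzero remainder).
Monic irreducibles of degree 3 over GF(2): x^3 + x + 1, x^3 + x^2 + 1.
None of them divide g (all give nonzero remainder).
Monic irreducibles of degree 4 over GF(2): x^4 + x + 1, x^4 + x^3 + 1, x^4 + x^3 + x^2 + x + 1.
None of them divide g (all give nonzero remainder).
No irreducible factor of degree ≤ 4 exists, so g is irreducible over GF(2).

Yes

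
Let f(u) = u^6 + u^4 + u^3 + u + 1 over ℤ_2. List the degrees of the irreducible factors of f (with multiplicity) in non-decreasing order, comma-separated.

Roots in ℤ_2: f(0) = 1; f(1) = 1.
Complete factorization: f(u) = (u^6 + u^4 + u^3 + u + 1).
Factor degrees with multiplicity: 6 = 6.

6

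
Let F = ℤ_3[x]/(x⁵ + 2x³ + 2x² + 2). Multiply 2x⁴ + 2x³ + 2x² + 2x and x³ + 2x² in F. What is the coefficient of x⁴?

Multiply in ℤ_3[x]: (2x⁴ + 2x³ + 2x² + 2x)·(x³ + 2x²) = 2x⁷ + x³.
Reduce using x⁵ ≡ x³ + x² + 1 (mod x⁵ + 2x³ + 2x² + 2).
Reduced: 2x⁴ + x² + 2.

2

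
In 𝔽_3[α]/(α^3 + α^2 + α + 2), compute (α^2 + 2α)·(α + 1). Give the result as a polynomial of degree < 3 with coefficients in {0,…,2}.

Multiply in 𝔽_3[α]: (α^2 + 2α)·(α + 1) = α^3 + 2α.
Reduce using α^3 ≡ 2α^2 + 2α + 1 (mod α^3 + α^2 + α + 2).
Reduced: 2α^2 + α + 1.

2α^2 + α + 1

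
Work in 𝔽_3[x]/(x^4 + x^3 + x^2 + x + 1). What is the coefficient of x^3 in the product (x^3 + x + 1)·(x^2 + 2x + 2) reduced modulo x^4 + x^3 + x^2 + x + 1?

1

Multiply in 𝔽_3[x]: (x^3 + x + 1)·(x^2 + 2x + 2) = x^5 + 2x^4 + x + 2.
Reduce using x^4 ≡ 2x^3 + 2x^2 + 2x + 2 (mod x^4 + x^3 + x^2 + x + 1).
Reduced: x^3 + x^2 + 2x + 1.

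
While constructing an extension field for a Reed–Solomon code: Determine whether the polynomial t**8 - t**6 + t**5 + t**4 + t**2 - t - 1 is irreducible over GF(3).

Yes

Write m(t) = t**8 - t**6 + t**5 + t**4 + t**2 - t - 1.
Check for roots in GF(3): m(0) = 2; m(1) = 1; m(2) = 1.
No roots, so no linear factors.
Monic irreducibles of degree 2 over GF(3): t**2 + 1, t**2 + t - 1, t**2 - t - 1.
None of them divide m (all give nonzero remainder).
Degree-3 irreducible divisors: test the 8 monic irreducibles of degree 3 over GF(3).
None of them divide m (all give nonzero remainder).
Degree-4 irreducible divisors: test the 18 monic irreducibles of degree 4 over GF(3).
None of them divide m (all give nonzero remainder).
No irreducible factor of degree ≤ 4 exists, so m is irreducible over GF(3).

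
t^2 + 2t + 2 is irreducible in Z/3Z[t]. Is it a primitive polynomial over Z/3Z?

Write f(t) = t^2 + 2t + 2.
|GF(3^2)^×| = 3^2 − 1 = 8. Prime factorization: 8 = 2^3.
f is primitive ⇔ t has order 8 in GF(3)[t]/(f), i.e. t^(8/q) ≠ 1 for each prime q | 8.
t^(4) mod f = 2.
None equal 1, so t has full order 8; f is primitive.

Yes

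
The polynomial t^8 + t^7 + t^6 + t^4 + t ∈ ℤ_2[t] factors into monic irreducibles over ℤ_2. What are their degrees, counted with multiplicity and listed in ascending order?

Write h(t) = t^8 + t^7 + t^6 + t^4 + t.
Roots in ℤ_2: h(0) = 0 → root; h(1) = 1.
Linear factors from roots: (t).
Complete factorization: h(t) = (t)·(t^2 + t + 1)^2·(t^3 + t^2 + 1).
Factor degrees with multiplicity: 1 + 2 + 2 + 3 = 8.

1, 2, 2, 3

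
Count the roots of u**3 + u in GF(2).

2

Write P(u) = u**3 + u.
Evaluate at each of the 2 elements of GF(2):
P(0) = 0 → root; P(1) = 0 → root.
Roots: {0, 1}.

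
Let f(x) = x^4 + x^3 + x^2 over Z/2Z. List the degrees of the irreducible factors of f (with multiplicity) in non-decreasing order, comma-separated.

1, 1, 2

Roots in Z/2Z: f(0) = 0 → root; f(1) = 1.
Linear factors from roots: (x).
Complete factorization: f(x) = (x)^2·(x^2 + x + 1).
Factor degrees with multiplicity: 1 + 1 + 2 = 4.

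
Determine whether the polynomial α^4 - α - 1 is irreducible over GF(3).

Write f(α) = α^4 - α - 1.
Check for roots in GF(3): f(0) = 2; f(1) = 2; f(2) = 1.
No roots, so no linear factors.
Monic irreducibles of degree 2 over GF(3): α^2 + 1, α^2 + α - 1, α^2 - α - 1.
None of them divide f (all give nonzero remainder).
No irreducible factor of degree ≤ 2 exists, so f is irreducible over GF(3).

Yes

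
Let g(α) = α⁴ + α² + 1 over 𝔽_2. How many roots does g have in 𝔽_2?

0

Evaluate at each of the 2 elements of 𝔽_2:
g(0) = 1; g(1) = 1.
No element is a root.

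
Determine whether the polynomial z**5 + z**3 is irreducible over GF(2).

Write P(z) = z**5 + z**3.
Check for roots in GF(2): P(0) = 0 → root; P(1) = 0 → root.
P(0) = 0, so (z) divides P(z); P is reducible.

No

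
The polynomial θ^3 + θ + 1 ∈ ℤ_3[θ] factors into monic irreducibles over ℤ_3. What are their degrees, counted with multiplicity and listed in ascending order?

Write h(θ) = θ^3 + θ + 1.
Roots in ℤ_3: h(0) = 1; h(1) = 0 → root; h(2) = 2.
Linear factors from roots: (θ - 1).
Complete factorization: h(θ) = (θ - 1)·(θ^2 + θ - 1).
Factor degrees with multiplicity: 1 + 2 = 3.

1, 2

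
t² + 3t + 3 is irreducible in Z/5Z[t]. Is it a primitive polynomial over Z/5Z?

Write f(t) = t² + 3t + 3.
|GF(5^2)^×| = 5^2 − 1 = 24. Prime factorization: 24 = 2^3·3.
f is primitive ⇔ t has order 24 in GF(5)[t]/(f), i.e. t^(24/q) ≠ 1 for each prime q | 24.
t^(12) mod f = 4.
t^(8) mod f = t + 1.
None equal 1, so t has full order 24; f is primitive.

Yes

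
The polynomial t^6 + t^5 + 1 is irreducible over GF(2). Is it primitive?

Yes

Write f(t) = t^6 + t^5 + 1.
|GF(2^6)^×| = 2^6 − 1 = 63. Prime factorization: 63 = 3^2·7.
f is primitive ⇔ t has order 63 in GF(2)[t]/(f), i.e. t^(63/q) ≠ 1 for each prime q | 63.
t^(21) mod f = t^5 + t^4 + t^3 + 1.
t^(9) mod f = t^5 + t^3 + t^2 + t + 1.
None equal 1, so t has full order 63; f is primitive.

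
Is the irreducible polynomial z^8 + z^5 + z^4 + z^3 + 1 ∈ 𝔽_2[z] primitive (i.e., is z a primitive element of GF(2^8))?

No

Write f(z) = z^8 + z^5 + z^4 + z^3 + 1.
|GF(2^8)^×| = 2^8 − 1 = 255. Prime factorization: 255 = 3·5·17.
f is primitive ⇔ z has order 255 in GF(2)[z]/(f), i.e. z^(255/q) ≠ 1 for each prime q | 255.
z^(85) mod f = 1
z^(51) mod f = 1
z^(15) mod f = z^6 + z^3 + z^2 + z.
Since z^(85) = 1, the order of z divides 85 < 255; not primitive.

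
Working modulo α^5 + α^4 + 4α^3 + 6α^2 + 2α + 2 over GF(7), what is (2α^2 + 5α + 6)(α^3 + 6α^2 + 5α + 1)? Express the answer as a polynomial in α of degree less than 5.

α^4 + 3α^3 + 2α^2 + 3α + 2

Multiply in GF(7)[α]: (2α^2 + 5α + 6)·(α^3 + 6α^2 + 5α + 1) = 2α^5 + 3α^4 + 4α^3 + 6.
Reduce using α^5 ≡ 6α^4 + 3α^3 + α^2 + 5α + 5 (mod α^5 + α^4 + 4α^3 + 6α^2 + 2α + 2).
Reduced: α^4 + 3α^3 + 2α^2 + 3α + 2.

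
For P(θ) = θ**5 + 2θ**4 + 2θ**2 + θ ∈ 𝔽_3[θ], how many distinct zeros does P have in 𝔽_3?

Evaluate at each of the 3 elements of 𝔽_3:
P(0) = 0 → root; P(1) = 0 → root; P(2) = 2.
Roots: {0, 1}.

2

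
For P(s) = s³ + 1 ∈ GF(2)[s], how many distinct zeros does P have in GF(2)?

Evaluate at each of the 2 elements of GF(2):
P(0) = 1; P(1) = 0 → root.
Roots: {1}.

1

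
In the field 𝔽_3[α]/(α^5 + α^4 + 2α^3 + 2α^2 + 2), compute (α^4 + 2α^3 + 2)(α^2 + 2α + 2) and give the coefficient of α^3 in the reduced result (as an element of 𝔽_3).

2

Multiply in 𝔽_3[α]: (α^4 + 2α^3 + 2)·(α^2 + 2α + 2) = α^6 + α^5 + α^3 + 2α^2 + α + 1.
Reduce using α^5 ≡ 2α^4 + α^3 + α^2 + 1 (mod α^5 + α^4 + 2α^3 + 2α^2 + 2).
Reduced: α^4 + 2α^3 + 2α^2 + 2α + 1.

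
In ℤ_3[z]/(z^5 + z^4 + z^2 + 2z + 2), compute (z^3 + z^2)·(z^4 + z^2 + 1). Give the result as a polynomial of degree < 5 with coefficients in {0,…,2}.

2z^4 + 2z^3 + z^2 + z + 1

Multiply in ℤ_3[z]: (z^3 + z^2)·(z^4 + z^2 + 1) = z^7 + z^6 + z^5 + z^4 + z^3 + z^2.
Reduce using z^5 ≡ 2z^4 + 2z^2 + z + 1 (mod z^5 + z^4 + z^2 + 2z + 2).
Reduced: 2z^4 + 2z^3 + z^2 + z + 1.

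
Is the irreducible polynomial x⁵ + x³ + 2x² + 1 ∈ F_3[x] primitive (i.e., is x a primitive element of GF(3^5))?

Write f(x) = x⁵ + x³ + 2x² + 1.
|GF(3^5)^×| = 3^5 − 1 = 242. Prime factorization: 242 = 2·11^2.
f is primitive ⇔ x has order 242 in GF(3)[x]/(f), i.e. x^(242/q) ≠ 1 for each prime q | 242.
x^(121) mod f = 2.
x^(22) mod f = x⁴ + 2x² + x + 2.
None equal 1, so x has full order 242; f is primitive.

Yes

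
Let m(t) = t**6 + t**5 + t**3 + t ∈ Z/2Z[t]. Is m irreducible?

No

Check for roots in Z/2Z: m(0) = 0 → root; m(1) = 0 → root.
m(0) = 0, so (t) divides m(t); m is reducible.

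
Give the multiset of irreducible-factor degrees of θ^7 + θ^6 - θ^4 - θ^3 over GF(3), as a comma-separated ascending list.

1, 1, 1, 1, 1, 1, 1

Write f(θ) = θ^7 + θ^6 - θ^4 - θ^3.
Roots in GF(3): f(0) = 0 → root; f(1) = 0 → root; f(2) = 0 → root.
Linear factors from roots: (θ), (θ - 1), (θ + 1).
Complete factorization: f(θ) = (θ + 1)·(θ)^3·(θ - 1)^3.
Factor degrees with multiplicity: 1 + 1 + 1 + 1 + 1 + 1 + 1 = 7.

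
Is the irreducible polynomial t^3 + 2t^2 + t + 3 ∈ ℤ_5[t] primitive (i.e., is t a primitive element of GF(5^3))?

Yes

Write f(t) = t^3 + 2t^2 + t + 3.
|GF(5^3)^×| = 5^3 − 1 = 124. Prime factorization: 124 = 2^2·31.
f is primitive ⇔ t has order 124 in GF(5)[t]/(f), i.e. t^(124/q) ≠ 1 for each prime q | 124.
t^(62) mod f = 4.
t^(4) mod f = 3t^2 + 4t + 1.
None equal 1, so t has full order 124; f is primitive.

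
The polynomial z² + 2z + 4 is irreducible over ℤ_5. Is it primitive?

No

Write f(z) = z² + 2z + 4.
|GF(5^2)^×| = 5^2 − 1 = 24. Prime factorization: 24 = 2^3·3.
f is primitive ⇔ z has order 24 in GF(5)[z]/(f), i.e. z^(24/q) ≠ 1 for each prime q | 24.
z^(12) mod f = 1
z^(8) mod f = 2z + 4.
Since z^(12) = 1, the order of z divides 12 < 24; not primitive.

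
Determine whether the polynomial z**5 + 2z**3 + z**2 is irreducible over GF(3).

Write m(z) = z**5 + 2z**3 + z**2.
Check for roots in GF(3): m(0) = 0 → root; m(1) = 1; m(2) = 1.
m(0) = 0, so (z) divides m(z); m is reducible.

No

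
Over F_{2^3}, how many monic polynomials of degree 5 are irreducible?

6552

The number of monic irreducibles of degree 5 over GF(8) is (1/5)·Σ_{d∣5} μ(5/d) 8^d.
Divisors of 5: 1, 5; μ(5/d) for each: -1, 1.
Σ = − 8^1 + 8^5 = 32760.
N = 32760/5 = 6552.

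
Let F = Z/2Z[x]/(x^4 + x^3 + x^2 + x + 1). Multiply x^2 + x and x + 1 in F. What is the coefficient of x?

1

Multiply in Z/2Z[x]: (x^2 + x)·(x + 1) = x^3 + x.
Reduced: x^3 + x.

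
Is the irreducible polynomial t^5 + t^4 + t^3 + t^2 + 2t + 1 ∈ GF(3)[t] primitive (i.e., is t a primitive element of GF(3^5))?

Write f(t) = t^5 + t^4 + t^3 + t^2 + 2t + 1.
|GF(3^5)^×| = 3^5 − 1 = 242. Prime factorization: 242 = 2·11^2.
f is primitive ⇔ t has order 242 in GF(3)[t]/(f), i.e. t^(242/q) ≠ 1 for each prime q | 242.
t^(121) mod f = 2.
t^(22) mod f = t^4 + t^2 + t + 2.
None equal 1, so t has full order 242; f is primitive.

Yes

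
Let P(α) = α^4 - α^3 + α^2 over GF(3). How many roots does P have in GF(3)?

2

Evaluate at each of the 3 elements of GF(3):
P(0) = 0 → root; P(1) = 1; P(2) = 0 → root.
Roots: {0, 2}.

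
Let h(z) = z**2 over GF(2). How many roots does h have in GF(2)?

Evaluate at each of the 2 elements of GF(2):
h(0) = 0 → root; h(1) = 1.
Roots: {0}.

1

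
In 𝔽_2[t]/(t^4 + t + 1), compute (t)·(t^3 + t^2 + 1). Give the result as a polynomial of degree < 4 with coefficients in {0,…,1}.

t^3 + 1

Multiply in 𝔽_2[t]: (t)·(t^3 + t^2 + 1) = t^4 + t^3 + t.
Reduce using t^4 ≡ t + 1 (mod t^4 + t + 1).
Reduced: t^3 + 1.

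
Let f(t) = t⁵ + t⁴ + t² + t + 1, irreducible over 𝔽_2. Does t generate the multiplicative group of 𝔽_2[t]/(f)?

|GF(2^5)^×| = 2^5 − 1 = 31. Prime factorization: 31 = 31.
f is primitive ⇔ t has order 31 in GF(2)[t]/(f), i.e. t^(31/q) ≠ 1 for each prime q | 31.
t^(1) mod f = t.
None equal 1, so t has full order 31; f is primitive.

Yes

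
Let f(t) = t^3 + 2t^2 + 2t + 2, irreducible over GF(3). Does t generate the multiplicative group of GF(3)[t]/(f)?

|GF(3^3)^×| = 3^3 − 1 = 26. Prime factorization: 26 = 2·13.
f is primitive ⇔ t has order 26 in GF(3)[t]/(f), i.e. t^(26/q) ≠ 1 for each prime q | 26.
t^(13) mod f = 1
t^(2) mod f = t^2.
Since t^(13) = 1, the order of t divides 13 < 26; not primitive.

No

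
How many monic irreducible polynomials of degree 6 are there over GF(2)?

9

The number of monic irreducibles of degree 6 over GF(2) is (1/6)·Σ_{d∣6} μ(6/d) 2^d.
Divisors of 6: 1, 2, 3, 6; μ(6/d) for each: 1, -1, -1, 1.
Σ = 2^1 − 2^2 − 2^3 + 2^6 = 54.
N = 54/6 = 9.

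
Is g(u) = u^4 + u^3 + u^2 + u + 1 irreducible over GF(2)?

Yes

Check for roots in GF(2): g(0) = 1; g(1) = 1.
No roots, so no linear factors.
Monic irreducibles of degree 2 over GF(2): u^2 + u + 1.
None of them divide g (all give nonzero remainder).
No irreducible factor of degree ≤ 2 exists, so g is irreducible over GF(2).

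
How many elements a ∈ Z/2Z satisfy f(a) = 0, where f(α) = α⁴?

1

Evaluate at each of the 2 elements of Z/2Z:
f(0) = 0 → root; f(1) = 1.
Roots: {0}.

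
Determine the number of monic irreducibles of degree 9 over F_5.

The number of monic irreducibles of degree 9 over GF(5) is (1/9)·Σ_{d∣9} μ(9/d) 5^d.
Divisors of 9: 1, 3, 9; μ(9/d) for each: 0, -1, 1.
Σ = − 5^3 + 5^9 = 1953000.
N = 1953000/9 = 217000.

217000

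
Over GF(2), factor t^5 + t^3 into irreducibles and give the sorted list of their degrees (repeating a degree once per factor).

1, 1, 1, 1, 1

Write g(t) = t^5 + t^3.
Roots in GF(2): g(0) = 0 → root; g(1) = 0 → root.
Linear factors from roots: (t), (t + 1).
Complete factorization: g(t) = (t + 1)^2·(t)^3.
Factor degrees with multiplicity: 1 + 1 + 1 + 1 + 1 = 5.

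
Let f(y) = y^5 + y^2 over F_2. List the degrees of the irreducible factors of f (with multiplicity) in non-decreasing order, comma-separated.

Roots in F_2: f(0) = 0 → root; f(1) = 0 → root.
Linear factors from roots: (y), (y + 1).
Complete factorization: f(y) = (y + 1)·(y)^2·(y^2 + y + 1).
Factor degrees with multiplicity: 1 + 1 + 1 + 2 = 5.

1, 1, 1, 2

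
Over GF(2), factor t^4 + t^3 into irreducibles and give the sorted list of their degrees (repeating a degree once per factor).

1, 1, 1, 1

Write f(t) = t^4 + t^3.
Roots in GF(2): f(0) = 0 → root; f(1) = 0 → root.
Linear factors from roots: (t), (t + 1).
Complete factorization: f(t) = (t + 1)·(t)^3.
Factor degrees with multiplicity: 1 + 1 + 1 + 1 = 4.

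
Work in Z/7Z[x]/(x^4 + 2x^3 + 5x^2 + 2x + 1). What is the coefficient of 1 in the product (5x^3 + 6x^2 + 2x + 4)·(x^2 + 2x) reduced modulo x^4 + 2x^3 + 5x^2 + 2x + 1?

1

Multiply in Z/7Z[x]: (5x^3 + 6x^2 + 2x + 4)·(x^2 + 2x) = 5x^5 + 2x^4 + x^2 + x.
Reduce using x^4 ≡ 5x^3 + 2x^2 + 5x + 6 (mod x^4 + 2x^3 + 5x^2 + 2x + 1).
Reduced: 5x^3 + 3x^2 + 5x + 1.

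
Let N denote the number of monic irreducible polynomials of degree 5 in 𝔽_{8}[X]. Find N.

x^(8^5) − x is the product of all monic irreducibles of degree dividing 5; Möbius inversion gives N = (1/5) Σ μ(5/d)·8^d.
Divisors of 5: 1, 5; μ(5/d) for each: -1, 1.
Σ = − 8^1 + 8^5 = 32760.
N = 32760/5 = 6552.

6552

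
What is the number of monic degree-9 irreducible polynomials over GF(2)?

56

x^(2^9) − x is the product of all monic irreducibles of degree dividing 9; Möbius inversion gives N = (1/9) Σ μ(9/d)·2^d.
Divisors of 9: 1, 3, 9; μ(9/d) for each: 0, -1, 1.
Σ = − 2^3 + 2^9 = 504.
N = 504/9 = 56.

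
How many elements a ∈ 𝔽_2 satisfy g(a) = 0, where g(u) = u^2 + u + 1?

0

Evaluate at each of the 2 elements of 𝔽_2:
g(0) = 1; g(1) = 1.
No element is a root.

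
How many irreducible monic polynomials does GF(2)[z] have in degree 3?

By the necklace-counting formula, N_2(3) = (1/3) Σ_{d|3} μ(3/d)·2^d.
Divisors of 3: 1, 3; μ(3/d) for each: -1, 1.
Σ = − 2^1 + 2^3 = 6.
N = 6/3 = 2.

2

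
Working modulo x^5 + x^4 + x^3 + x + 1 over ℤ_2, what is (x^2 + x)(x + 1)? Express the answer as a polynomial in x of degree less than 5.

Multiply in ℤ_2[x]: (x^2 + x)·(x + 1) = x^3 + x.
Reduced: x^3 + x.

x^3 + x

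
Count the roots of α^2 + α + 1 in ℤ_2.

Write h(α) = α^2 + α + 1.
Evaluate at each of the 2 elements of ℤ_2:
h(0) = 1; h(1) = 1.
No element is a root.

0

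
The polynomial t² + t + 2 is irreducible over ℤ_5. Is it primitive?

Yes

Write f(t) = t² + t + 2.
|GF(5^2)^×| = 5^2 − 1 = 24. Prime factorization: 24 = 2^3·3.
f is primitive ⇔ t has order 24 in GF(5)[t]/(f), i.e. t^(24/q) ≠ 1 for each prime q | 24.
t^(12) mod f = 4.
t^(8) mod f = 3t + 1.
None equal 1, so t has full order 24; f is primitive.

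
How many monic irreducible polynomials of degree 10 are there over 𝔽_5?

976248

By the necklace-counting formula, N_5(10) = (1/10) Σ_{d|10} μ(10/d)·5^d.
Divisors of 10: 1, 2, 5, 10; μ(10/d) for each: 1, -1, -1, 1.
Σ = 5^1 − 5^2 − 5^5 + 5^10 = 9762480.
N = 9762480/10 = 976248.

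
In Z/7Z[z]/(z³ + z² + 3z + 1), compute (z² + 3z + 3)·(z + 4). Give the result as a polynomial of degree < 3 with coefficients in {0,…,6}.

6z^2 + 5z + 4

Multiply in Z/7Z[z]: (z² + 3z + 3)·(z + 4) = z³ + z + 5.
Reduce using z³ ≡ 6z² + 4z + 6 (mod z³ + z² + 3z + 1).
Reduced: 6z² + 5z + 4.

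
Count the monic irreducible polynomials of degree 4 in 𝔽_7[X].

The number of monic irreducibles of degree 4 over GF(7) is (1/4)·Σ_{d∣4} μ(4/d) 7^d.
Divisors of 4: 1, 2, 4; μ(4/d) for each: 0, -1, 1.
Σ = − 7^2 + 7^4 = 2352.
N = 2352/4 = 588.

588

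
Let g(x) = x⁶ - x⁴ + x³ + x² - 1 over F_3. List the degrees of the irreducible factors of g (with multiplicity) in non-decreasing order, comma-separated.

6

Roots in F_3: g(0) = 2; g(1) = 1; g(2) = 2.
Complete factorization: g(x) = (x⁶ - x⁴ + x³ + x² - 1).
Factor degrees with multiplicity: 6 = 6.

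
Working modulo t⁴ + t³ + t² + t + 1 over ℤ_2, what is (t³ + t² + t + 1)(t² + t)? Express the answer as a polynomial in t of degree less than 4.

Multiply in ℤ_2[t]: (t³ + t² + t + 1)·(t² + t) = t⁵ + t.
Reduce using t⁴ ≡ t³ + t² + t + 1 (mod t⁴ + t³ + t² + t + 1).
Reduced: t + 1.

t + 1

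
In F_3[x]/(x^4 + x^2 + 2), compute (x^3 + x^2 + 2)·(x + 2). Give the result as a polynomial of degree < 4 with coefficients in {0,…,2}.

Multiply in F_3[x]: (x^3 + x^2 + 2)·(x + 2) = x^4 + 2x^2 + 2x + 1.
Reduce using x^4 ≡ 2x^2 + 1 (mod x^4 + x^2 + 2).
Reduced: x^2 + 2x + 2.

x^2 + 2x + 2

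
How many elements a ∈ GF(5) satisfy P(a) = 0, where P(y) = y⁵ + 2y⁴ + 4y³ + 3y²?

4

Evaluate at each of the 5 elements of GF(5):
P(0) = 0 → root; P(1) = 0 → root; P(2) = 3; P(3) = 0 → root; P(4) = 0 → root.
Roots: {0, 1, 3, 4}.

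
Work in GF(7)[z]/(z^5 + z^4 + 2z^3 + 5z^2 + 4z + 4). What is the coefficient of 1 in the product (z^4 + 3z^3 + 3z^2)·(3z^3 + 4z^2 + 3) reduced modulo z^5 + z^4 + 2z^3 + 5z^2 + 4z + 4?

Multiply in GF(7)[z]: (z^4 + 3z^3 + 3z^2)·(3z^3 + 4z^2 + 3) = 3z^7 + 6z^6 + z^4 + 2z^3 + 2z^2.
Reduce using z^5 ≡ 6z^4 + 5z^3 + 2z^2 + 3z + 3 (mod z^5 + z^4 + 2z^3 + 5z^2 + 4z + 4).
Reduced: 3z^4 + 2z^2 + 3z + 1.

1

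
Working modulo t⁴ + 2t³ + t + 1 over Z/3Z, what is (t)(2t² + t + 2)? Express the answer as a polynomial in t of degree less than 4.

Multiply in Z/3Z[t]: (t)·(2t² + t + 2) = 2t³ + t² + 2t.
Reduced: 2t³ + t² + 2t.

2t^3 + t^2 + 2t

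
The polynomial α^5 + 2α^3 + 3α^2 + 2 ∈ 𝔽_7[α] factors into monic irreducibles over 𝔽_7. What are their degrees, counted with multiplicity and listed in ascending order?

5

Write h(α) = α^5 + 2α^3 + 3α^2 + 2.
Complete factorization: h(α) = (α^5 + 2α^3 + 3α^2 + 2).
Factor degrees with multiplicity: 5 = 5.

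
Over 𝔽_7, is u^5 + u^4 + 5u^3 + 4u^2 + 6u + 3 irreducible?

Write h(u) = u^5 + u^4 + 5u^3 + 4u^2 + 6u + 3.
Check for roots in 𝔽_7: h(0) = 3; h(1) = 6; h(2) = 0 → root; h(3) = 5; h(4) = 4; h(5) = 0 → root; h(6) = 3.
h(2) = 0, so (u − 2) divides h(u); h is reducible.

No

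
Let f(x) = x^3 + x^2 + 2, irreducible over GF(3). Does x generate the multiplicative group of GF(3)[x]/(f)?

|GF(3^3)^×| = 3^3 − 1 = 26. Prime factorization: 26 = 2·13.
f is primitive ⇔ x has order 26 in GF(3)[x]/(f), i.e. x^(26/q) ≠ 1 for each prime q | 26.
x^(13) mod f = 1
x^(2) mod f = x^2.
Since x^(13) = 1, the order of x divides 13 < 26; not primitive.

No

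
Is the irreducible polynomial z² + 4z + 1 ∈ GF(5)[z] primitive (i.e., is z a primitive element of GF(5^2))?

Write f(z) = z² + 4z + 1.
|GF(5^2)^×| = 5^2 − 1 = 24. Prime factorization: 24 = 2^3·3.
f is primitive ⇔ z has order 24 in GF(5)[z]/(f), i.e. z^(24/q) ≠ 1 for each prime q | 24.
z^(12) mod f = 1
z^(8) mod f = z + 4.
Since z^(12) = 1, the order of z divides 12 < 24; not primitive.

No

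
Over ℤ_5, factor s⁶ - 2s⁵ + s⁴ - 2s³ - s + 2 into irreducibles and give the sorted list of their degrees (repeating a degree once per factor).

1, 2, 3

Write h(s) = s⁶ - 2s⁵ + s⁴ - 2s³ - s + 2.
Roots in ℤ_5: h(0) = 2; h(1) = 4; h(2) = 0 → root; h(3) = 4; h(4) = 4.
Linear factors from roots: (s - 2).
Complete factorization: h(s) = (s - 2)·(s² - 2s - 2)·(s³ + 2s² + 2s - 2).
Factor degrees with multiplicity: 1 + 2 + 3 = 6.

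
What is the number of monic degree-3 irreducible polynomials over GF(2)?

2

x^(2^3) − x is the product of all monic irreducibles of degree dividing 3; Möbius inversion gives N = (1/3) Σ μ(3/d)·2^d.
Divisors of 3: 1, 3; μ(3/d) for each: -1, 1.
Σ = − 2^1 + 2^3 = 6.
N = 6/3 = 2.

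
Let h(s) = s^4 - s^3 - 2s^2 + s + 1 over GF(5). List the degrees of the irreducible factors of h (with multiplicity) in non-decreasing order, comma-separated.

Roots in GF(5): h(0) = 1; h(1) = 0 → root; h(2) = 3; h(3) = 0 → root; h(4) = 0 → root.
Linear factors from roots: (s - 1), (s + 2), (s + 1).
Complete factorization: h(s) = (s + 1)·(s - 1)·(s + 2)^2.
Factor degrees with multiplicity: 1 + 1 + 1 + 1 = 4.

1, 1, 1, 1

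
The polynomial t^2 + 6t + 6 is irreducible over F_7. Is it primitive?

No

Write f(t) = t^2 + 6t + 6.
|GF(7^2)^×| = 7^2 − 1 = 48. Prime factorization: 48 = 2^4·3.
f is primitive ⇔ t has order 48 in GF(7)[t]/(f), i.e. t^(48/q) ≠ 1 for each prime q | 48.
t^(24) mod f = 6.
t^(16) mod f = 1
Since t^(16) = 1, the order of t divides 16 < 48; not primitive.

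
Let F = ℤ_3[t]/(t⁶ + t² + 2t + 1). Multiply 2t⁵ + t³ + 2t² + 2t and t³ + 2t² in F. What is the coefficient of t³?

2

Multiply in ℤ_3[t]: (2t⁵ + t³ + 2t² + 2t)·(t³ + 2t²) = 2t⁸ + t⁷ + t⁶ + t⁵ + t³.
Reduce using t⁶ ≡ 2t² + t + 2 (mod t⁶ + t² + 2t + 1).
Reduced: t⁵ + t⁴ + 2t³ + t² + 2.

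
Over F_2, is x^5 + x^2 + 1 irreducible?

Yes

Write m(x) = x^5 + x^2 + 1.
Check for roots in F_2: m(0) = 1; m(1) = 1.
No roots, so no linear factors.
Monic irreducibles of degree 2 over GF(2): x^2 + x + 1.
None of them divide m (all give nonzero remainder).
No irreducible factor of degree ≤ 2 exists, so m is irreducible over GF(2).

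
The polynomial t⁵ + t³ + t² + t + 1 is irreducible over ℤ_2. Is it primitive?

Yes

Write f(t) = t⁵ + t³ + t² + t + 1.
|GF(2^5)^×| = 2^5 − 1 = 31. Prime factorization: 31 = 31.
f is primitive ⇔ t has order 31 in GF(2)[t]/(f), i.e. t^(31/q) ≠ 1 for each prime q | 31.
t^(1) mod f = t.
None equal 1, so t has full order 31; f is primitive.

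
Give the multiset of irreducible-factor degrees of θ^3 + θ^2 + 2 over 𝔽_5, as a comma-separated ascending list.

Write g(θ) = θ^3 + θ^2 + 2.
Roots in 𝔽_5: g(0) = 2; g(1) = 4; g(2) = 4; g(3) = 3; g(4) = 2.
Complete factorization: g(θ) = (θ^3 + θ^2 + 2).
Factor degrees with multiplicity: 3 = 3.

3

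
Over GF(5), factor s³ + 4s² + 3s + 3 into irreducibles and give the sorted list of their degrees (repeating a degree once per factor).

1, 2

Write f(s) = s³ + 4s² + 3s + 3.
Roots in GF(5): f(0) = 3; f(1) = 1; f(2) = 3; f(3) = 0 → root; f(4) = 3.
Linear factors from roots: (s + 2).
Complete factorization: f(s) = (s + 2)·(s² + 2s + 4).
Factor degrees with multiplicity: 1 + 2 = 3.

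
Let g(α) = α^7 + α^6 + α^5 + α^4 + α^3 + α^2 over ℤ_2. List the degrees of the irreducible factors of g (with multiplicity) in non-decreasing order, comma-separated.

Roots in ℤ_2: g(0) = 0 → root; g(1) = 0 → root.
Linear factors from roots: (α), (α + 1).
Complete factorization: g(α) = (α + 1)·(α)^2·(α^2 + α + 1)^2.
Factor degrees with multiplicity: 1 + 1 + 1 + 2 + 2 = 7.

1, 1, 1, 2, 2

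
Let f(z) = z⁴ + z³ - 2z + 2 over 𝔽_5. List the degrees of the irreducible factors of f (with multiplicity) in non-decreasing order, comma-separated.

4

Roots in 𝔽_5: f(0) = 2; f(1) = 2; f(2) = 2; f(3) = 4; f(4) = 4.
Complete factorization: f(z) = (z⁴ + z³ - 2z + 2).
Factor degrees with multiplicity: 4 = 4.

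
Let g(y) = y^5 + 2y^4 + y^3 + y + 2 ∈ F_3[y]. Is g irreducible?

Yes

Check for roots in F_3: g(0) = 2; g(1) = 1; g(2) = 1.
No roots, so no linear factors.
Monic irreducibles of degree 2 over GF(3): y^2 + 1, y^2 + y + 2, y^2 + 2y + 2.
None of them divide g (all give nonzero remainder).
No irreducible factor of degree ≤ 2 exists, so g is irreducible over GF(3).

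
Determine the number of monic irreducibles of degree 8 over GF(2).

30

Gauss's count: N_{2}(8) = (1/8) Σ_{d|8} μ(8/d)·2^d.
Divisors of 8: 1, 2, 4, 8; μ(8/d) for each: 0, 0, -1, 1.
Σ = − 2^4 + 2^8 = 240.
N = 240/8 = 30.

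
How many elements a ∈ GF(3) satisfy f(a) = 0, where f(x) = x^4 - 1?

Evaluate at each of the 3 elements of GF(3):
f(0) = 2; f(1) = 0 → root; f(2) = 0 → root.
Roots: {1, 2}.

2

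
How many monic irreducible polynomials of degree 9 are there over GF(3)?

2184

x^(3^9) − x is the product of all monic irreducibles of degree dividing 9; Möbius inversion gives N = (1/9) Σ μ(9/d)·3^d.
Divisors of 9: 1, 3, 9; μ(9/d) for each: 0, -1, 1.
Σ = − 3^3 + 3^9 = 19656.
N = 19656/9 = 2184.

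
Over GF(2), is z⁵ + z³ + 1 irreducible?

Write g(z) = z⁵ + z³ + 1.
Check for roots in GF(2): g(0) = 1; g(1) = 1.
No roots, so no linear factors.
Monic irreducibles of degree 2 over GF(2): z² + z + 1.
None of them divide g (all give nonzero remainder).
No irreducible factor of degree ≤ 2 exists, so g is irreducible over GF(2).

Yes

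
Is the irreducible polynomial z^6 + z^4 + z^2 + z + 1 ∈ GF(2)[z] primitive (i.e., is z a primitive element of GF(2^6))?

No

Write f(z) = z^6 + z^4 + z^2 + z + 1.
|GF(2^6)^×| = 2^6 − 1 = 63. Prime factorization: 63 = 3^2·7.
f is primitive ⇔ z has order 63 in GF(2)[z]/(f), i.e. z^(63/q) ≠ 1 for each prime q | 63.
z^(21) mod f = 1
z^(9) mod f = z^4 + z^2 + z.
Since z^(21) = 1, the order of z divides 21 < 63; not primitive.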